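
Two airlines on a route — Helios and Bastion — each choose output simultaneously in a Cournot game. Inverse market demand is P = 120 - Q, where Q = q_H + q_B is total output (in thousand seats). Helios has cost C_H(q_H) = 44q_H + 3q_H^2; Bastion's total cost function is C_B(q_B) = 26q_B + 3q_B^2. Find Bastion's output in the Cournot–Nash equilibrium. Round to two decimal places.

Helios's profit: π_H = (120 - Q)q_H - (44q_H + 3q_H²). Setting ∂π_H/∂q_H = 0: 76 - 8q_H - (q_B) = 0.
Bastion's profit: π_B = (120 - Q)q_B - (26q_B + 3q_B²). Setting ∂π_B/∂q_B = 0: 94 - 8q_B - (q_H) = 0.
Rearranging gives the reaction functions q_H = (76 - q_B)/8 and q_B = (94 - q_H)/8.
Substituting one into the other gives q_H = 514/63 and q_B = 676/63.

10.73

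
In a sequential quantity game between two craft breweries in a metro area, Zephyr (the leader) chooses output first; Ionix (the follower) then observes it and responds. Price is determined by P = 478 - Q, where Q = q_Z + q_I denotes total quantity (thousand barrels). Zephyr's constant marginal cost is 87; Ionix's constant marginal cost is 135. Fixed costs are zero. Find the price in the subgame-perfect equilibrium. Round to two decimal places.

196.75

Solve by backward induction. Given q_Z, the follower Ionix maximises π_I = (478 - q_Z - q_I)q_I - 135q_I.
∂π_I/∂q_I = 343 - q_Z - 2q_I = 0 gives the reaction function q_I = (343 - q_Z)/2.
Zephyr substitutes q_I(q_Z) into its own profit: π_Z = q_Z(478 - q_Z - (343 - q_Z)/2) - 87q_Z = (613/2 - (1/2)q_Z)q_Z - 87q_Z.
Maximising: ∂π_Z/∂q_Z = 439/2 - q_Z = 0, giving q_Z = 439/2.
Then q_I = (343 - 439/2)/2 = 247/4.
Total output Q = 1125/4, so price P = 478 - 1125/4 = 787/4.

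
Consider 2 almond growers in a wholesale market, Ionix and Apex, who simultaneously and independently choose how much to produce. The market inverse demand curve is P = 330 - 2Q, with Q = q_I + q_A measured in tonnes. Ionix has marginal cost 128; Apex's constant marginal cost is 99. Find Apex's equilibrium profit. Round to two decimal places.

3755.56

Ionix's profit: π_I = (330 - 2Q)q_I - (128q_I). Setting ∂π_I/∂q_I = 0: 202 - 4q_I - 2(q_A) = 0.
Apex's first-order condition: 231 - 4q_A - 2(q_I) = 0.
So q_I = (202 - 2q_A)/4 and q_A = (231 - 2q_I)/4.
Substituting one into the other gives q_I = 173/6 and q_A = 130/3.
Price P = 330 - 2·(433/6) = 557/3.
Apex's profit: (557/3 - 99)·(130/3) = 3755.5556.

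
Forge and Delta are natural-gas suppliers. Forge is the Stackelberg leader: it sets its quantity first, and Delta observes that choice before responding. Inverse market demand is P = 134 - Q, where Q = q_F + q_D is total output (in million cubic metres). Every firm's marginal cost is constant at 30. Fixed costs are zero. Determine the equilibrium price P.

Solve by backward induction. Given q_F, the follower Delta maximises π_D = (134 - q_F - q_D)q_D - 30q_D.
Setting the follower's marginal profit to zero, 104 - q_F - 2q_D = 0, i.e. q_D = (104 - q_F)/2.
Forge substitutes q_D(q_F) into its own profit: π_F = q_F(134 - q_F - (104 - q_F)/2) - 30q_F = (82 - (1/2)q_F)q_F - 30q_F.
Leader FOC: 52 - q_F = 0, so q_F = 52.
Then q_D = (104 - 52)/2 = 26.
Total output Q = 78, so price P = 134 - 78 = 56.

56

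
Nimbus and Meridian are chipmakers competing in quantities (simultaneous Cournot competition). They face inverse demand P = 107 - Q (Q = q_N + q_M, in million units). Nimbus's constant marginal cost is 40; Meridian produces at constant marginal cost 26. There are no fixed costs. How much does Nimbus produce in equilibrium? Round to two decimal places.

17.67

Nimbus's profit: π_N = (107 - Q)q_N - (40q_N). Setting ∂π_N/∂q_N = 0: 67 - 2q_N - (q_M) = 0.
Meridian's profit: π_M = (107 - Q)q_M - (26q_M). Setting ∂π_M/∂q_M = 0: 81 - 2q_M - (q_N) = 0.
Rearranging gives the reaction functions q_N = (67 - q_M)/2 and q_M = (81 - q_N)/2.
Solving the pair: q_N = 53/3, q_M = 95/3.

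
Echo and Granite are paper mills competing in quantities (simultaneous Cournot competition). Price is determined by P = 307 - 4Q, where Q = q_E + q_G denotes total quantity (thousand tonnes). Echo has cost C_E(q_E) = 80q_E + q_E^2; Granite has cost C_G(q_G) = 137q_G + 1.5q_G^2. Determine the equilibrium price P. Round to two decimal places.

195.98

Echo's profit: π_E = (307 - 4Q)q_E - (80q_E + q_E²). Setting ∂π_E/∂q_E = 0: 227 - 10q_E - 4(q_G) = 0.
Granite's profit: π_G = (307 - 4Q)q_G - (137q_G + (3/2)q_G²). Setting ∂π_G/∂q_G = 0: 170 - 11q_G - 4(q_E) = 0.
Rearranging gives the reaction functions q_E = (227 - 4q_G)/10 and q_G = (170 - 4q_E)/11.
Solving the pair: q_E = 1817/94, q_G = 396/47.
Total output Q = 27.7553, so price P = 307 - 4·27.7553 = 195.9787.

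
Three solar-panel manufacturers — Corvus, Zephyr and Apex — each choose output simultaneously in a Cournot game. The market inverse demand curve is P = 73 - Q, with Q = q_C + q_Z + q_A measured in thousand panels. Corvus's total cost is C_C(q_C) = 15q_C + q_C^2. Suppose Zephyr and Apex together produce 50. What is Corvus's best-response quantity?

With rivals' combined output fixed at 50, Corvus's profit is π_C = (73 - 50 - q_C)q_C - (15q_C + q_C²) = (23 - q_C)q_C - (15q_C + q_C²).
∂π_C/∂q_C = 8 - 4q_C = 0, so q_C = 2.

2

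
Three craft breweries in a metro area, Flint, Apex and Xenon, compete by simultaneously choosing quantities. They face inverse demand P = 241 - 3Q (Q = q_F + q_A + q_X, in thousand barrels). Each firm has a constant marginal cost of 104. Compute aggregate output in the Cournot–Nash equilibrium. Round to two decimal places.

A representative firm's profit is π_i = q_i(241 - 3Q) - 104q_i.
Setting ∂π_i/∂q_i = 0 with rivals' quantities fixed: 137 - 6q_i - 3·Σ_{j≠i} q_j = 0.
With identical firms every q_j equals q_i, so Σ_{j≠i} q_j = 2q_i and 137 = 12q_i, giving q_i = 137/12.
Total output Q = 137/12 + 137/12 + 137/12 = 137/4.

34.25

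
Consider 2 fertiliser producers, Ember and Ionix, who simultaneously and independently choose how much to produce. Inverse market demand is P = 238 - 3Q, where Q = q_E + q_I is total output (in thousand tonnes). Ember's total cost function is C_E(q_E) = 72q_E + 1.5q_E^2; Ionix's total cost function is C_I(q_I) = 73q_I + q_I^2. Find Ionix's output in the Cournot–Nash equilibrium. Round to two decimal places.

15.67

Ember's profit: π_E = (238 - 3Q)q_E - (72q_E + (3/2)q_E²). Setting ∂π_E/∂q_E = 0: 166 - 9q_E - 3(q_I) = 0.
Ionix's profit: π_I = (238 - 3Q)q_I - (73q_I + q_I²). Setting ∂π_I/∂q_I = 0: 165 - 8q_I - 3(q_E) = 0.
Rearranging gives the reaction functions q_E = (166 - 3q_I)/9 and q_I = (165 - 3q_E)/8.
Solving the pair: q_E = 119/9, q_I = 47/3.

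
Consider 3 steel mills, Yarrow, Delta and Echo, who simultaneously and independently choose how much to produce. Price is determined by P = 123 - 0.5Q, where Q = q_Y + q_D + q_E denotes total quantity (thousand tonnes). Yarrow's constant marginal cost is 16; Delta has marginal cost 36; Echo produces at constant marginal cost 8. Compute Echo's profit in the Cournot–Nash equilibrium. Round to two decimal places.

2850.13

Yarrow's profit: π_Y = (123 - 0.5Q)q_Y - (16q_Y). Setting ∂π_Y/∂q_Y = 0: 107 - q_Y - (1/2)(q_D + q_E) = 0.
Delta's first-order condition: 87 - q_D - (1/2)(q_Y + q_E) = 0.
Echo's profit: π_E = (123 - 0.5Q)q_E - (8q_E). Setting ∂π_E/∂q_E = 0: 115 - q_E - (1/2)(q_Y + q_D) = 0.
Adding the 3 first-order conditions: 309 − 2Q = 0, so Q = 309/2.
Back-substituting: q_Y = (107 − 309/4)/(1/2) = 119/2, q_D = (87 − 309/4)/(1/2) = 39/2, q_E = (115 − 309/4)/(1/2) = 151/2.
Price P = 123 - (1/2)·(309/2) = 183/4.
Echo's profit: (183/4 - 8)·(151/2) = 2850.1250.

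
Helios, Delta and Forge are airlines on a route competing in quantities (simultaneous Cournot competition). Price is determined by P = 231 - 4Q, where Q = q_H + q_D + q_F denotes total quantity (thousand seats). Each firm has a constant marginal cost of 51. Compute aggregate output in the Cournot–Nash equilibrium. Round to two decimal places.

33.75

A representative firm's profit is π_i = q_i(231 - 4Q) - 51q_i.
First-order condition (treating rivals' output as given): 180 - 8q_i - 4·Σ_{j≠i} q_j = 0.
By symmetry each firm produces the same amount; substituting Σ_{j≠i} q_j = 2q_i yields q_i = 180/16 = 45/4.
Total output Q = 45/4 + 45/4 + 45/4 = 135/4.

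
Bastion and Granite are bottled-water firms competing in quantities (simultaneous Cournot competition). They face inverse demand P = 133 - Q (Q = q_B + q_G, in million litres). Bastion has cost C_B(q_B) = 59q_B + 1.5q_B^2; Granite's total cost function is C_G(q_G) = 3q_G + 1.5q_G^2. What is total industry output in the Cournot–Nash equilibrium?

34

Bastion's profit: π_B = (133 - Q)q_B - (59q_B + (3/2)q_B²). Setting ∂π_B/∂q_B = 0: 74 - 5q_B - (q_G) = 0.
Granite's profit: π_G = (133 - Q)q_G - (3q_G + (3/2)q_G²). Setting ∂π_G/∂q_G = 0: 130 - 5q_G - (q_B) = 0.
So q_B = (74 - q_G)/5 and q_G = (130 - q_B)/5.
Substituting one into the other gives q_B = 10 and q_G = 24.
Total output Q = 10 + 24 = 34.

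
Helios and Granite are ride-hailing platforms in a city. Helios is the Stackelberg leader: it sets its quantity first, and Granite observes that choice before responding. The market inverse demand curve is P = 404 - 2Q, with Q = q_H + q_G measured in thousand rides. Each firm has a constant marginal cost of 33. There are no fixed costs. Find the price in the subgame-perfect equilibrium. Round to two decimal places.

Solve by backward induction. Given q_H, the follower Granite maximises π_G = (404 - 2q_H - 2q_G)q_G - 33q_G.
Follower FOC: 371 - 2q_H - 4q_G = 0, so q_G(q_H) = (371 - 2q_H)/4.
The leader anticipates this reaction. Substituting into P = 404 - 2Q gives P = 437/2 - q_H, so π_H = (437/2 - q_H)q_H - 33q_H.
Leader FOC: 371/2 - 2q_H = 0, so q_H = 371/4.
Then q_G = (371 - 2·(371/4))/4 = 371/8.
Total output Q = 1113/8, so price P = 404 - 2·(1113/8) = 503/4.

125.75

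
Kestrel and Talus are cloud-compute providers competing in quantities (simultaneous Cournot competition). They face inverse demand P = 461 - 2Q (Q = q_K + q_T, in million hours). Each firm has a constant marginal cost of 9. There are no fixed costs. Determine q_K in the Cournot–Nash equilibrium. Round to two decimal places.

A representative firm's profit is π_i = q_i(461 - 2Q) - 9q_i.
First-order condition (treating rivals' output as given): 452 - 4q_i - 2q_j = 0.
With identical firms every q_j equals q_i, so q_j = q_i and 452 = 6q_i, giving q_i = 226/3.

75.33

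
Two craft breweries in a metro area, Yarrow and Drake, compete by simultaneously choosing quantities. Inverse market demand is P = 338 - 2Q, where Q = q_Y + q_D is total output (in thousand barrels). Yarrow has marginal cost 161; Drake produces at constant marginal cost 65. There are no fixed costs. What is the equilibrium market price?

188

Yarrow's profit: π_Y = (338 - 2Q)q_Y - (161q_Y). Setting ∂π_Y/∂q_Y = 0: 177 - 4q_Y - 2(q_D) = 0.
Drake's first-order condition: 273 - 4q_D - 2(q_Y) = 0.
So q_Y = (177 - 2q_D)/4 and q_D = (273 - 2q_Y)/4.
Solving the pair: q_Y = 27/2, q_D = 123/2.
Total output Q = 75, so price P = 338 - 2·75 = 188.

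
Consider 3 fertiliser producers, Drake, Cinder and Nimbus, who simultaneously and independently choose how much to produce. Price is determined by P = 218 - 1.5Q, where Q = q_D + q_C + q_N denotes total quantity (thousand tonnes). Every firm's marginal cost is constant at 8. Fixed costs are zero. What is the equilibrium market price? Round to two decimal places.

Each firm earns π_i = (218 - 1.5Q)q_i - 8q_i.
First-order condition (treating rivals' output as given): 210 - 3q_i - (3/2)·Σ_{j≠i} q_j = 0.
By symmetry each firm produces the same amount; substituting Σ_{j≠i} q_j = 2q_i yields q_i = 210/6 = 35.
Total output Q = 105, so price P = 218 - (3/2)·105 = 121/2.

60.50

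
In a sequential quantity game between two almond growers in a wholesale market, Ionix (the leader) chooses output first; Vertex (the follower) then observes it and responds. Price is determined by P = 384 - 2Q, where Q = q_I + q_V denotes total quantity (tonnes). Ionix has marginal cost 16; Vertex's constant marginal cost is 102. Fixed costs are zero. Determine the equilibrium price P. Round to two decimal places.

129.50

The follower Vertex best-responds to any q_I: π_V = (384 - 2Q)q_V - 102q_V.
Setting the follower's marginal profit to zero, 282 - 2q_I - 4q_V = 0, i.e. q_V = (282 - 2q_I)/4.
Ionix substitutes q_V(q_I) into its own profit: π_I = q_I(384 - 2q_I - (282 - 2q_I)/2) - 16q_I = (243 - q_I)q_I - 16q_I.
The leader's first-order condition 227 - 2q_I = 0 yields q_I = 227/2.
Then q_V = (282 - 2·(227/2))/4 = 55/4.
Total output Q = 509/4, so price P = 384 - 2·(509/4) = 259/2.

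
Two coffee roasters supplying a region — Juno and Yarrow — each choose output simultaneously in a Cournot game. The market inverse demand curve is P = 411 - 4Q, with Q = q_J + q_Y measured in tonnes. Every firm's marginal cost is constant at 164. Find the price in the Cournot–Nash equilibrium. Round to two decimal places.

246.33

Each firm earns π_i = (411 - 4Q)q_i - 164q_i.
Setting ∂π_i/∂q_i = 0 with rivals' quantities fixed: 247 - 8q_i - 4q_j = 0.
With identical firms every q_j equals q_i, so q_j = q_i and 247 = 12q_i, giving q_i = 247/12.
Total output Q = 247/6, so price P = 411 - 4·(247/6) = 739/3.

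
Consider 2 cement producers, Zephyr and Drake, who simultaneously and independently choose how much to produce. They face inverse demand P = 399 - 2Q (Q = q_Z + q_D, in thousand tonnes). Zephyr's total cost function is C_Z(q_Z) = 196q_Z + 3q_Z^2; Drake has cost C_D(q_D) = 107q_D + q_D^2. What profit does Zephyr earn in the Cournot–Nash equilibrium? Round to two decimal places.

640.87

Zephyr's profit: π_Z = (399 - 2Q)q_Z - (196q_Z + 3q_Z²). Setting ∂π_Z/∂q_Z = 0: 203 - 10q_Z - 2(q_D) = 0.
Drake's profit: π_D = (399 - 2Q)q_D - (107q_D + q_D²). Setting ∂π_D/∂q_D = 0: 292 - 6q_D - 2(q_Z) = 0.
Best responses: q_Z = (203 - 2q_D)/10, q_D = (292 - 2q_Z)/6.
Solving the pair: q_Z = 317/28, q_D = 1257/28.
Price P = 399 - 2·(787/14) = 286.5714.
Zephyr's profit: 286.5714·(317/28) - 196·(317/28) - 3(317/28)² = 640.8737.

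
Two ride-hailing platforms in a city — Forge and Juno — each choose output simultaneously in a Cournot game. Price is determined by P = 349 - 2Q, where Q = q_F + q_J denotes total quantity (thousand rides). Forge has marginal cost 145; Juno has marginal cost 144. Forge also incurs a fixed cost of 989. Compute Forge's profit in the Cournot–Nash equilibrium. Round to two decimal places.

Forge's profit: π_F = (349 - 2Q)q_F - (145q_F). Setting ∂π_F/∂q_F = 0: 204 - 4q_F - 2(q_J) = 0.
Juno's first-order condition: 205 - 4q_J - 2(q_F) = 0.
Best responses: q_F = (204 - 2q_J)/4, q_J = (205 - 2q_F)/4.
Solving the pair: q_F = 203/6, q_J = 103/3.
Price P = 349 - 2·(409/6) = 638/3.
Forge's profit: (638/3 - 145)·(203/6) - 989 = 1300.3889.

1300.39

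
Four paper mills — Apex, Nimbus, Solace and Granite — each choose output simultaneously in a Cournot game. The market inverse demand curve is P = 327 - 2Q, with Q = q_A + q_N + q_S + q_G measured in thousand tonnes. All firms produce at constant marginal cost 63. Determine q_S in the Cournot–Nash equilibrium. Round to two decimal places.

26.40

Each firm earns π_i = (327 - 2Q)q_i - 63q_i.
First-order condition (treating rivals' output as given): 264 - 4q_i - 2·Σ_{j≠i} q_j = 0.
With identical firms every q_j equals q_i, so Σ_{j≠i} q_j = 3q_i and 264 = 10q_i, giving q_i = 132/5.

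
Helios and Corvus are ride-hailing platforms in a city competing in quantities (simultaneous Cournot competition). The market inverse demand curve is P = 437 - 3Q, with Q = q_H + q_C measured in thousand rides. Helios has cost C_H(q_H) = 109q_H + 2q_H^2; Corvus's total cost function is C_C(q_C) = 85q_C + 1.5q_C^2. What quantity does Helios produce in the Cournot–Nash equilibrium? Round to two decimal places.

Helios's profit: π_H = (437 - 3Q)q_H - (109q_H + 2q_H²). Setting ∂π_H/∂q_H = 0: 328 - 10q_H - 3(q_C) = 0.
Corvus's first-order condition: 352 - 9q_C - 3(q_H) = 0.
So q_H = (328 - 3q_C)/10 and q_C = (352 - 3q_H)/9.
Substituting one into the other gives q_H = 632/27 and q_C = 31.3086.

23.41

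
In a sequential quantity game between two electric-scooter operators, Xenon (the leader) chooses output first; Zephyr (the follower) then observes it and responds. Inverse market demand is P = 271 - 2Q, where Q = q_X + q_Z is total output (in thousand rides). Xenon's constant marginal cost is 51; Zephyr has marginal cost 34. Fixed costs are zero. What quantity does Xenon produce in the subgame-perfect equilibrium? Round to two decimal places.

50.75

The follower Zephyr best-responds to any q_X: π_Z = (271 - 2Q)q_Z - 34q_Z.
∂π_Z/∂q_Z = 237 - 2q_X - 4q_Z = 0 gives the reaction function q_Z = (237 - 2q_X)/4.
The leader anticipates this reaction. Substituting into P = 271 - 2Q gives P = 305/2 - q_X, so π_X = (305/2 - q_X)q_X - 51q_X.
Leader FOC: 203/2 - 2q_X = 0, so q_X = 203/4.
Then q_Z = (237 - 2·(203/4))/4 = 271/8.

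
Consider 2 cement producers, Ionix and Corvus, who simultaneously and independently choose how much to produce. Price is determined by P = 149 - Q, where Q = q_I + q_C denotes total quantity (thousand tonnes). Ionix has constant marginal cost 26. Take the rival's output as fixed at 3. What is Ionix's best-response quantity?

60

With the rival's output fixed at 3, Ionix's profit is π_I = (149 - 3 - q_I)q_I - (26q_I) = (146 - q_I)q_I - (26q_I).
∂π_I/∂q_I = 120 - 2q_I = 0, so q_I = 60.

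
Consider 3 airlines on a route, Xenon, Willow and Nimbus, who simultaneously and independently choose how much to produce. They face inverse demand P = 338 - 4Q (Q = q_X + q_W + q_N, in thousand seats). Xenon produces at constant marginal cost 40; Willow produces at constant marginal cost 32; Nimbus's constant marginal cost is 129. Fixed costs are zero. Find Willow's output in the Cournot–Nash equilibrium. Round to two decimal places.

Xenon's profit: π_X = (338 - 4Q)q_X - (40q_X). Setting ∂π_X/∂q_X = 0: 298 - 8q_X - 4(q_W + q_N) = 0.
Willow's profit: π_W = (338 - 4Q)q_W - (32q_W). Setting ∂π_W/∂q_W = 0: 306 - 8q_W - 4(q_X + q_N) = 0.
Nimbus's first-order condition: 209 - 8q_N - 4(q_X + q_W) = 0.
Adding the 3 conditions: 813 − 8Q − 8Q = 0, i.e. Q = 813/16.
Back-substituting: q_X = (298 − 813/4)/4 = 379/16, q_W = (306 − 813/4)/4 = 411/16, q_N = (209 − 813/4)/4 = 23/16.

25.69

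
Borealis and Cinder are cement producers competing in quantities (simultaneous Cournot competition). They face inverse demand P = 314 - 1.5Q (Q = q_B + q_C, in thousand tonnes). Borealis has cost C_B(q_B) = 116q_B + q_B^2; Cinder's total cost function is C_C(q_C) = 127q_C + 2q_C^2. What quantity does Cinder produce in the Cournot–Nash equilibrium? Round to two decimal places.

19.48

Borealis's profit: π_B = (314 - 1.5Q)q_B - (116q_B + q_B²). Setting ∂π_B/∂q_B = 0: 198 - 5q_B - (3/2)(q_C) = 0.
Cinder's profit: π_C = (314 - 1.5Q)q_C - (127q_C + 2q_C²). Setting ∂π_C/∂q_C = 0: 187 - 7q_C - (3/2)(q_B) = 0.
Rearranging gives the reaction functions q_B = (198 - (3/2)q_C)/5 and q_C = (187 - (3/2)q_B)/7.
Substituting one into the other gives q_B = 33.7557 and q_C = 19.4809.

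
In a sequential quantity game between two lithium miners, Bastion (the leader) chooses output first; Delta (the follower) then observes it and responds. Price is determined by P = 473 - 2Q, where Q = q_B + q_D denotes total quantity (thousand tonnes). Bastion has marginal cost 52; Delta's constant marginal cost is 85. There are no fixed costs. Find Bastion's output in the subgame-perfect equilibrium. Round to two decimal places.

113.50

The follower Delta best-responds to any q_B: π_D = (473 - 2Q)q_D - 85q_D.
Follower FOC: 388 - 2q_B - 4q_D = 0, so q_D(q_B) = (388 - 2q_B)/4.
Bastion substitutes q_D(q_B) into its own profit: π_B = q_B(473 - 2q_B - (388 - 2q_B)/2) - 52q_B = (279 - q_B)q_B - 52q_B.
Leader FOC: 227 - 2q_B = 0, so q_B = 227/2.
Then q_D = (388 - 2·(227/2))/4 = 161/4.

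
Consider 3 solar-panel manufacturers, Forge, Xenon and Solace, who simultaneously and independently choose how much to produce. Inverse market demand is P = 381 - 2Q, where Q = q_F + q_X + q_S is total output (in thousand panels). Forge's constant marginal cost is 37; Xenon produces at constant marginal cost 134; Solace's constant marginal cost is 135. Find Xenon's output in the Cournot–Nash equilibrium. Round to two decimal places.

Forge's profit: π_F = (381 - 2Q)q_F - (37q_F). Setting ∂π_F/∂q_F = 0: 344 - 4q_F - 2(q_X + q_S) = 0.
Xenon's profit: π_X = (381 - 2Q)q_X - (134q_X). Setting ∂π_X/∂q_X = 0: 247 - 4q_X - 2(q_F + q_S) = 0.
Solace's profit: π_S = (381 - 2Q)q_S - (135q_S). Setting ∂π_S/∂q_S = 0: 246 - 4q_S - 2(q_F + q_X) = 0.
Adding the 3 first-order conditions: 837 − 8Q = 0, so Q = 837/8.
Back-substituting: q_F = (344 − 837/4)/2 = 539/8, q_X = (247 − 837/4)/2 = 151/8, q_S = (246 − 837/4)/2 = 147/8.

18.88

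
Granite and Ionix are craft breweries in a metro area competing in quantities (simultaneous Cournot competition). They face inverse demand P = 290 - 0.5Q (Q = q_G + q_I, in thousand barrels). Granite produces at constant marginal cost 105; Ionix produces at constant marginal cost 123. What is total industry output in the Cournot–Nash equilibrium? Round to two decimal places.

234.67

Granite's profit: π_G = (290 - 0.5Q)q_G - (105q_G). Setting ∂π_G/∂q_G = 0: 185 - q_G - (1/2)(q_I) = 0.
Ionix's first-order condition: 167 - q_I - (1/2)(q_G) = 0.
So q_G = (185 - (1/2)q_I) and q_I = (167 - (1/2)q_G).
Substituting one into the other gives q_G = 406/3 and q_I = 298/3.
Total output Q = 406/3 + 298/3 = 704/3.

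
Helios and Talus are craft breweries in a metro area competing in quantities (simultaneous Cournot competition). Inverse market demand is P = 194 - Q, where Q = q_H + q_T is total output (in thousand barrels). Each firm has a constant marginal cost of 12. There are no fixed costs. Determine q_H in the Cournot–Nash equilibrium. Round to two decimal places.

A representative firm's profit is π_i = q_i(194 - Q) - 12q_i.
Setting ∂π_i/∂q_i = 0 with rivals' quantities fixed: 182 - 2q_i - q_j = 0.
By symmetry each firm produces the same amount; substituting q_j = q_i yields q_i = 182/3.

60.67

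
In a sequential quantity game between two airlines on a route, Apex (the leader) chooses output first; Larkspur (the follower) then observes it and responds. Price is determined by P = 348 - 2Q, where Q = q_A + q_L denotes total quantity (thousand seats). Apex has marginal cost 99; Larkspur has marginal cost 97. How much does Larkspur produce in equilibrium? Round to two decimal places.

31.88

Solve by backward induction. Given q_A, the follower Larkspur maximises π_L = (348 - 2q_A - 2q_L)q_L - 97q_L.
∂π_L/∂q_L = 251 - 2q_A - 4q_L = 0 gives the reaction function q_L = (251 - 2q_A)/4.
Apex substitutes q_L(q_A) into its own profit: π_A = q_A(348 - 2q_A - (251 - 2q_A)/2) - 99q_A = (445/2 - q_A)q_A - 99q_A.
Leader FOC: 247/2 - 2q_A = 0, so q_A = 247/4.
Then q_L = (251 - 2·(247/4))/4 = 255/8.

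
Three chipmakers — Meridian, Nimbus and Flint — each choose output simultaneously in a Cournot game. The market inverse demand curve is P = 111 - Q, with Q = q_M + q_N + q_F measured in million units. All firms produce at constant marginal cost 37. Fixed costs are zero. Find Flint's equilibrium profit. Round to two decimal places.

A representative firm's profit is π_i = q_i(111 - Q) - 37q_i.
First-order condition (treating rivals' output as given): 74 - 2q_i - Σ_{j≠i} q_j = 0.
With identical firms every q_j equals q_i, so Σ_{j≠i} q_j = 2q_i and 74 = 4q_i, giving q_i = 37/2.
Price P = 111 - 111/2 = 111/2.
Flint's profit: (111/2 - 37)·(37/2) = 1369/4.

342.25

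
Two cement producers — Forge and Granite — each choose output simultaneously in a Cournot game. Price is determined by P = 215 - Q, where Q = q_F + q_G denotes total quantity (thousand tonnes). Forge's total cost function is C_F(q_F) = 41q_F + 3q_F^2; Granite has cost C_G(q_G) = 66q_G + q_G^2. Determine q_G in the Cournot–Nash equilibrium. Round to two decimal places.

32.84

Forge's profit: π_F = (215 - Q)q_F - (41q_F + 3q_F²). Setting ∂π_F/∂q_F = 0: 174 - 8q_F - (q_G) = 0.
Granite's profit: π_G = (215 - Q)q_G - (66q_G + q_G²). Setting ∂π_G/∂q_G = 0: 149 - 4q_G - (q_F) = 0.
So q_F = (174 - q_G)/8 and q_G = (149 - q_F)/4.
Solving the pair: q_F = 547/31, q_G = 1018/31.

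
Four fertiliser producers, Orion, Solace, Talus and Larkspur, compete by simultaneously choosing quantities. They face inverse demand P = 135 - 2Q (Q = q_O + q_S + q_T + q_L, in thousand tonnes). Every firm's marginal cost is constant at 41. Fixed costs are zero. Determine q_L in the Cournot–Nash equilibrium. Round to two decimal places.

9.40

A representative firm's profit is π_i = q_i(135 - 2Q) - 41q_i.
Setting ∂π_i/∂q_i = 0 with rivals' quantities fixed: 94 - 4q_i - 2·Σ_{j≠i} q_j = 0.
By symmetry each firm produces the same amount; substituting Σ_{j≠i} q_j = 3q_i yields q_i = 94/10 = 47/5.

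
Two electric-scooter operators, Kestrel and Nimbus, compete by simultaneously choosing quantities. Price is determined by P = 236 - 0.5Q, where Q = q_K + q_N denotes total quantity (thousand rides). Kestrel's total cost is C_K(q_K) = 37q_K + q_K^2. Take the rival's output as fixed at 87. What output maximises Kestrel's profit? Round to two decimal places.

With the rival's output fixed at 87, Kestrel's profit is π_K = (236 - (1/2)·87 - (1/2)q_K)q_K - (37q_K + q_K²) = (385/2 - (1/2)q_K)q_K - (37q_K + q_K²).
∂π_K/∂q_K = 311/2 - 3q_K = 0, so q_K = 311/6.

51.83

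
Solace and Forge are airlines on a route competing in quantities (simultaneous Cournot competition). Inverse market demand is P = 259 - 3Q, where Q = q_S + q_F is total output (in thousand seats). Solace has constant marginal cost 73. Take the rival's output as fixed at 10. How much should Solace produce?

26

With the rival's output fixed at 10, Solace's profit is π_S = (259 - 3·10 - 3q_S)q_S - (73q_S) = (229 - 3q_S)q_S - (73q_S).
∂π_S/∂q_S = 156 - 6q_S = 0, so q_S = 26.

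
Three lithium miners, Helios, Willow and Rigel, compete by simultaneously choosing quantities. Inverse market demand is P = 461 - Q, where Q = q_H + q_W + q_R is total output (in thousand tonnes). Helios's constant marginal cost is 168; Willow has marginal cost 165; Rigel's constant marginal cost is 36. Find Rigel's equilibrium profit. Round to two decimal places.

Helios's profit: π_H = (461 - Q)q_H - (168q_H). Setting ∂π_H/∂q_H = 0: 293 - 2q_H - (q_W + q_R) = 0.
Willow's first-order condition: 296 - 2q_W - (q_H + q_R) = 0.
Rigel's profit: π_R = (461 - Q)q_R - (36q_R). Setting ∂π_R/∂q_R = 0: 425 - 2q_R - (q_H + q_W) = 0.
Adding the 3 first-order conditions: 1014 − 4Q = 0, so Q = 507/2.
Back-substituting: q_H = (293 − 507/2) = 79/2, q_W = (296 − 507/2) = 85/2, q_R = (425 − 507/2) = 343/2.
Price P = 461 - 507/2 = 415/2.
Rigel's profit: (415/2 - 36)·(343/2) = 29412.2500.

29412.25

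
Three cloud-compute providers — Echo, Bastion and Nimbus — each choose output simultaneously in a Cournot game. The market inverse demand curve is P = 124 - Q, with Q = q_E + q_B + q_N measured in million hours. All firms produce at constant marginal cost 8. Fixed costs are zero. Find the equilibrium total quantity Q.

Each firm earns π_i = (124 - Q)q_i - 8q_i.
Setting ∂π_i/∂q_i = 0 with rivals' quantities fixed: 116 - 2q_i - Σ_{j≠i} q_j = 0.
With identical firms every q_j equals q_i, so Σ_{j≠i} q_j = 2q_i and 116 = 4q_i, giving q_i = 29.
Total output Q = 29 + 29 + 29 = 87.

87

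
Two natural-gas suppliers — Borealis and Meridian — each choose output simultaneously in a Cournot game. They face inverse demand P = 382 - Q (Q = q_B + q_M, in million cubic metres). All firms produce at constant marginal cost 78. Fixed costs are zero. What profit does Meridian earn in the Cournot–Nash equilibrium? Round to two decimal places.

Each firm earns π_i = (382 - Q)q_i - 78q_i.
Setting ∂π_i/∂q_i = 0 with rivals' quantities fixed: 304 - 2q_i - q_j = 0.
By symmetry each firm produces the same amount; substituting q_j = q_i yields q_i = 304/3.
Price P = 382 - 608/3 = 538/3.
Meridian's profit: (538/3 - 78)·(304/3) = 10268.4444.

10268.44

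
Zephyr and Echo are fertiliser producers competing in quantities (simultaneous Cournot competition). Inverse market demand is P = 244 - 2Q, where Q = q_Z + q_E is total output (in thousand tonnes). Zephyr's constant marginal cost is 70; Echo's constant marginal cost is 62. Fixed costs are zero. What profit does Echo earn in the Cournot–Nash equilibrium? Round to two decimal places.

2005.56

Zephyr's profit: π_Z = (244 - 2Q)q_Z - (70q_Z). Setting ∂π_Z/∂q_Z = 0: 174 - 4q_Z - 2(q_E) = 0.
Echo's profit: π_E = (244 - 2Q)q_E - (62q_E). Setting ∂π_E/∂q_E = 0: 182 - 4q_E - 2(q_Z) = 0.
Best responses: q_Z = (174 - 2q_E)/4, q_E = (182 - 2q_Z)/4.
Solving the pair: q_Z = 83/3, q_E = 95/3.
Price P = 244 - 2·(178/3) = 376/3.
Echo's profit: (376/3 - 62)·(95/3) = 2005.5556.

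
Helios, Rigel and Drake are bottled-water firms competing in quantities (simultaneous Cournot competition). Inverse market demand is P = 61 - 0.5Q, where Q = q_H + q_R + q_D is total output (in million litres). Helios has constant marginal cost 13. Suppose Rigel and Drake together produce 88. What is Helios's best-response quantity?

With rivals' combined output fixed at 88, Helios's profit is π_H = (61 - (1/2)·88 - (1/2)q_H)q_H - (13q_H) = (17 - (1/2)q_H)q_H - (13q_H).
∂π_H/∂q_H = 4 - q_H = 0, so q_H = 4.

4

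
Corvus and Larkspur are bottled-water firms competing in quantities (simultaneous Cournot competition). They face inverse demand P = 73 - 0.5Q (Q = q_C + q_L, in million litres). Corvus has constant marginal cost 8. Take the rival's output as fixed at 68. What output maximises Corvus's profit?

31

With the rival's output fixed at 68, Corvus's profit is π_C = (73 - (1/2)·68 - (1/2)q_C)q_C - (8q_C) = (39 - (1/2)q_C)q_C - (8q_C).
∂π_C/∂q_C = 31 - q_C = 0, so q_C = 31.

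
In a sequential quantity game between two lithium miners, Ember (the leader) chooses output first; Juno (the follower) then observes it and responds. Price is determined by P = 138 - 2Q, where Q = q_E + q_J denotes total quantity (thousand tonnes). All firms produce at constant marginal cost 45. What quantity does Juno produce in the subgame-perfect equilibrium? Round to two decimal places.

11.63

The follower Juno best-responds to any q_E: π_J = (138 - 2Q)q_J - 45q_J.
Setting the follower's marginal profit to zero, 93 - 2q_E - 4q_J = 0, i.e. q_J = (93 - 2q_E)/4.
The leader anticipates this reaction. Substituting into P = 138 - 2Q gives P = 183/2 - q_E, so π_E = (183/2 - q_E)q_E - 45q_E.
Maximising: ∂π_E/∂q_E = 93/2 - 2q_E = 0, giving q_E = 93/4.
Then q_J = (93 - 2·(93/4))/4 = 93/8.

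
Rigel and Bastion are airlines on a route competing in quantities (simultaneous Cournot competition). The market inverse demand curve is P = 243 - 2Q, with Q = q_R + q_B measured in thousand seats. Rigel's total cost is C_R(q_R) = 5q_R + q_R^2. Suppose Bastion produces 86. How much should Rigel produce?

With the rival's output fixed at 86, Rigel's profit is π_R = (243 - 2·86 - 2q_R)q_R - (5q_R + q_R²) = (71 - 2q_R)q_R - (5q_R + q_R²).
∂π_R/∂q_R = 66 - 6q_R = 0, so q_R = 11.

11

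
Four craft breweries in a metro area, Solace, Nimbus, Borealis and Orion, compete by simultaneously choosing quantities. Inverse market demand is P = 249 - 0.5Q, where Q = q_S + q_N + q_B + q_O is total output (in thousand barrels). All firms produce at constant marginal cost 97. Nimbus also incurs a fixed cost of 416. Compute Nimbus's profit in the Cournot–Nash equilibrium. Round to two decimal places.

Each firm earns π_i = (249 - 0.5Q)q_i - 97q_i.
Setting ∂π_i/∂q_i = 0 with rivals' quantities fixed: 152 - q_i - (1/2)·Σ_{j≠i} q_j = 0.
With identical firms every q_j equals q_i, so Σ_{j≠i} q_j = 3q_i and 152 = (5/2)q_i, giving q_i = 304/5.
Price P = 249 - (1/2)·(1216/5) = 637/5.
Nimbus's profit: (637/5 - 97)·(304/5) - 416 = 1432.3200.

1432.32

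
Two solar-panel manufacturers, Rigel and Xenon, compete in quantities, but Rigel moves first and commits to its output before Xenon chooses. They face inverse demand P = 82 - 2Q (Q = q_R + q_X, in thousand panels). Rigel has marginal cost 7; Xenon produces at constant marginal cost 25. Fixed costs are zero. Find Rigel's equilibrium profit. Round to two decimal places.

Solve by backward induction. Given q_R, the follower Xenon maximises π_X = (82 - 2q_R - 2q_X)q_X - 25q_X.
Follower FOC: 57 - 2q_R - 4q_X = 0, so q_X(q_R) = (57 - 2q_R)/4.
The leader anticipates this reaction. Substituting into P = 82 - 2Q gives P = 107/2 - q_R, so π_R = (107/2 - q_R)q_R - 7q_R.
The leader's first-order condition 93/2 - 2q_R = 0 yields q_R = 93/4.
Then q_X = (57 - 2·(93/4))/4 = 21/8.
Price P = 82 - 2·(207/8) = 121/4.
Rigel's profit: (121/4 - 7)·(93/4) = 540.5625.

540.56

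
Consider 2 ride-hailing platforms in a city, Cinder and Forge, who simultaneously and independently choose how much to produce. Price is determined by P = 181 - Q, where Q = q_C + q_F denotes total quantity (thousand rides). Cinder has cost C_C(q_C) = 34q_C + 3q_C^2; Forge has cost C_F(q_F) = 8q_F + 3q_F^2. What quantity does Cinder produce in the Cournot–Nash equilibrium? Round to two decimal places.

15.92

Cinder's profit: π_C = (181 - Q)q_C - (34q_C + 3q_C²). Setting ∂π_C/∂q_C = 0: 147 - 8q_C - (q_F) = 0.
Forge's first-order condition: 173 - 8q_F - (q_C) = 0.
So q_C = (147 - q_F)/8 and q_F = (173 - q_C)/8.
Substituting one into the other gives q_C = 1003/63 and q_F = 1237/63.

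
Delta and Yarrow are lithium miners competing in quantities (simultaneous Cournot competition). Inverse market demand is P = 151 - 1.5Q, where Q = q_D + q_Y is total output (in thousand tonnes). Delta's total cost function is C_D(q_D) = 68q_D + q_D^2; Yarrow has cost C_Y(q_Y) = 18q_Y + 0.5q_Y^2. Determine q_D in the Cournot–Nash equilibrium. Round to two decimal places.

7.46

Delta's profit: π_D = (151 - 1.5Q)q_D - (68q_D + q_D²). Setting ∂π_D/∂q_D = 0: 83 - 5q_D - (3/2)(q_Y) = 0.
Yarrow's profit: π_Y = (151 - 1.5Q)q_Y - (18q_Y + (1/2)q_Y²). Setting ∂π_Y/∂q_Y = 0: 133 - 4q_Y - (3/2)(q_D) = 0.
Best responses: q_D = (83 - (3/2)q_Y)/5, q_Y = (133 - (3/2)q_D)/4.
Solving the pair: q_D = 530/71, q_Y = 30.4507.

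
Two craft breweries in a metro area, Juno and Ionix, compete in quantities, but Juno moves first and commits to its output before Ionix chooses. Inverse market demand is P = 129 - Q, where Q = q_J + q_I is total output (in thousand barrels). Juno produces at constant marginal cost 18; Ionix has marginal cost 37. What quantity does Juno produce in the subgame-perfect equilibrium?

The follower Ionix best-responds to any q_J: π_I = (129 - Q)q_I - 37q_I.
Setting the follower's marginal profit to zero, 92 - q_J - 2q_I = 0, i.e. q_I = (92 - q_J)/2.
Juno substitutes q_I(q_J) into its own profit: π_J = q_J(129 - q_J - (92 - q_J)/2) - 18q_J = (83 - (1/2)q_J)q_J - 18q_J.
Maximising: ∂π_J/∂q_J = 65 - q_J = 0, giving q_J = 65.
Then q_I = (92 - 65)/2 = 27/2.

65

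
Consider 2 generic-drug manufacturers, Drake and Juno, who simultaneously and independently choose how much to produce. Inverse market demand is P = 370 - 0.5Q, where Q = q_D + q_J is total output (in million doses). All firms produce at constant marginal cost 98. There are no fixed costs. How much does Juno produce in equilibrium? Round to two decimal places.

181.33

A representative firm's profit is π_i = q_i(370 - 0.5Q) - 98q_i.
First-order condition (treating rivals' output as given): 272 - q_i - (1/2)q_j = 0.
By symmetry each firm produces the same amount; substituting q_j = q_i yields q_i = 272/(3/2) = 544/3.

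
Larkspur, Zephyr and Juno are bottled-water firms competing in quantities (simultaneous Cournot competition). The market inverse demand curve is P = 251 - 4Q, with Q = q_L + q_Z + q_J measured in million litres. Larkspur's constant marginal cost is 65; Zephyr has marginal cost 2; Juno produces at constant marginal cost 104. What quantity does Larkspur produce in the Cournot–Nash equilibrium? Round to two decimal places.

Larkspur's profit: π_L = (251 - 4Q)q_L - (65q_L). Setting ∂π_L/∂q_L = 0: 186 - 8q_L - 4(q_Z + q_J) = 0.
Zephyr's first-order condition: 249 - 8q_Z - 4(q_L + q_J) = 0.
Juno's profit: π_J = (251 - 4Q)q_J - (104q_J). Setting ∂π_J/∂q_J = 0: 147 - 8q_J - 4(q_L + q_Z) = 0.
Adding the 3 conditions: 582 − 8Q − 8Q = 0, i.e. Q = 291/8.
Back-substituting: q_L = (186 − 291/2)/4 = 81/8, q_Z = (249 − 291/2)/4 = 207/8, q_J = (147 − 291/2)/4 = 3/8.

10.13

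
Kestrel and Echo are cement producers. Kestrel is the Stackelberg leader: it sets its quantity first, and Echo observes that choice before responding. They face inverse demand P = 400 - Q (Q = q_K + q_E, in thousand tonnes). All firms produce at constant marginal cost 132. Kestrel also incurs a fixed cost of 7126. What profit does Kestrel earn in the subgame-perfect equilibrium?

1852

Solve by backward induction. Given q_K, the follower Echo maximises π_E = (400 - q_K - q_E)q_E - 132q_E.
∂π_E/∂q_E = 268 - q_K - 2q_E = 0 gives the reaction function q_E = (268 - q_K)/2.
Kestrel substitutes q_E(q_K) into its own profit: π_K = q_K(400 - q_K - (268 - q_K)/2) - 132q_K = (266 - (1/2)q_K)q_K - 132q_K.
The leader's first-order condition 134 - q_K = 0 yields q_K = 134.
Then q_E = (268 - 134)/2 = 67.
Price P = 400 - 201 = 199.
Kestrel's profit: (199 - 132)·134 - 7126 = 1852.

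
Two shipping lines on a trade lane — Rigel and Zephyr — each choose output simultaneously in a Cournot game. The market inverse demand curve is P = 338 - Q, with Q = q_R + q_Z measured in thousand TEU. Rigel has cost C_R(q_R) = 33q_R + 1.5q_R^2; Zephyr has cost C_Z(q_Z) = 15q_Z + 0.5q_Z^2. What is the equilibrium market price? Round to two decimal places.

Rigel's profit: π_R = (338 - Q)q_R - (33q_R + (3/2)q_R²). Setting ∂π_R/∂q_R = 0: 305 - 5q_R - (q_Z) = 0.
Zephyr's profit: π_Z = (338 - Q)q_Z - (15q_Z + (1/2)q_Z²). Setting ∂π_Z/∂q_Z = 0: 323 - 3q_Z - (q_R) = 0.
Best responses: q_R = (305 - q_Z)/5, q_Z = (323 - q_R)/3.
Substituting one into the other gives q_R = 296/7 and q_Z = 655/7.
Total output Q = 951/7, so price P = 338 - 951/7 = 1415/7.

202.14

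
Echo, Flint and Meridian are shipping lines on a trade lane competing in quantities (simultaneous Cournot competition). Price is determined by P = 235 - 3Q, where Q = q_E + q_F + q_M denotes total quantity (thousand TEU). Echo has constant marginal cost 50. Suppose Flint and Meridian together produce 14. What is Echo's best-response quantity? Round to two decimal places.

With rivals' combined output fixed at 14, Echo's profit is π_E = (235 - 3·14 - 3q_E)q_E - (50q_E) = (193 - 3q_E)q_E - (50q_E).
∂π_E/∂q_E = 143 - 6q_E = 0, so q_E = 143/6.

23.83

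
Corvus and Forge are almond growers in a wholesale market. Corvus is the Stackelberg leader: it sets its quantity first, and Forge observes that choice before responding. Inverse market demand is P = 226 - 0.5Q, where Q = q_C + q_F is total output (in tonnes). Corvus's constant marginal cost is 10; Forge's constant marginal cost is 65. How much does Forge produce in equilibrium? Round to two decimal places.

25.50

Solve by backward induction. Given q_C, the follower Forge maximises π_F = (226 - (1/2)q_C - (1/2)q_F)q_F - 65q_F.
Setting the follower's marginal profit to zero, 161 - (1/2)q_C - q_F = 0, i.e. q_F = (161 - (1/2)q_C).
Corvus substitutes q_F(q_C) into its own profit: π_C = q_C(226 - (1/2)q_C - (161 - (1/2)q_C)/2) - 10q_C = (291/2 - (1/4)q_C)q_C - 10q_C.
Maximising: ∂π_C/∂q_C = 271/2 - (1/2)q_C = 0, giving q_C = 271.
Then q_F = (161 - (1/2)·271) = 51/2.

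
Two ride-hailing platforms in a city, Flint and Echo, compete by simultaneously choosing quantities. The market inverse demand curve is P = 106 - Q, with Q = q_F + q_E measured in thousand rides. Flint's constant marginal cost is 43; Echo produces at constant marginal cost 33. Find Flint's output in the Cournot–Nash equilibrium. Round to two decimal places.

17.67

Flint's profit: π_F = (106 - Q)q_F - (43q_F). Setting ∂π_F/∂q_F = 0: 63 - 2q_F - (q_E) = 0.
Echo's profit: π_E = (106 - Q)q_E - (33q_E). Setting ∂π_E/∂q_E = 0: 73 - 2q_E - (q_F) = 0.
So q_F = (63 - q_E)/2 and q_E = (73 - q_F)/2.
Solving the pair: q_F = 53/3, q_E = 83/3.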